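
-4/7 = -0.57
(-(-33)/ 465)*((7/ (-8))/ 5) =-77/ 6200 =-0.01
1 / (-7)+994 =6957 / 7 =993.86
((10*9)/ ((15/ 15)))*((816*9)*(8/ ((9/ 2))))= 1175040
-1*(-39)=39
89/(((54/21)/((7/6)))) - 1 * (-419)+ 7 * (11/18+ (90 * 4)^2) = 98027675/108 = 907663.66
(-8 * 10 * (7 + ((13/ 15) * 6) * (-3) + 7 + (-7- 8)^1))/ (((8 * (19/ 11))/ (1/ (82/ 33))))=30129/ 779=38.68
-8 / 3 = -2.67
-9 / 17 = -0.53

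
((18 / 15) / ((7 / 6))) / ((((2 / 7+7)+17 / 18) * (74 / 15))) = 972 / 38369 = 0.03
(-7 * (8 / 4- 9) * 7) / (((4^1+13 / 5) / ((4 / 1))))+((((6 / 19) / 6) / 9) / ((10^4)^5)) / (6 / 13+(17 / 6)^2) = 12946020500000000000000000429 / 62276775000000000000000000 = 207.88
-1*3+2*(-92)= -187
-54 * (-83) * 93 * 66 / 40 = 6877629 / 10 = 687762.90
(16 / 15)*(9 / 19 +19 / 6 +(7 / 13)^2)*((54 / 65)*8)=29076864 / 1043575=27.86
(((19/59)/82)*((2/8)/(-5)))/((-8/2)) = 19/387040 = 0.00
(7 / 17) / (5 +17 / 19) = 19 / 272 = 0.07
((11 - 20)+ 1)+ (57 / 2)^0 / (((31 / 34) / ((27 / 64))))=-7477 / 992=-7.54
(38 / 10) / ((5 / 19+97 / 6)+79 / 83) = 179778 / 822325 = 0.22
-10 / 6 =-5 / 3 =-1.67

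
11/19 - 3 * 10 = -559/19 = -29.42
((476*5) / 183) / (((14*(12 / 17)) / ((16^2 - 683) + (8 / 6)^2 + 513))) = 570775 / 4941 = 115.52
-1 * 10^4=-10000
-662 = -662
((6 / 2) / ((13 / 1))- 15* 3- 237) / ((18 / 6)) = -1221 / 13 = -93.92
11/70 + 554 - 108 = 31231/70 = 446.16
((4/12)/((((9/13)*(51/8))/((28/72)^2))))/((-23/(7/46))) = -4459/59003073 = -0.00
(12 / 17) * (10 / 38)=60 / 323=0.19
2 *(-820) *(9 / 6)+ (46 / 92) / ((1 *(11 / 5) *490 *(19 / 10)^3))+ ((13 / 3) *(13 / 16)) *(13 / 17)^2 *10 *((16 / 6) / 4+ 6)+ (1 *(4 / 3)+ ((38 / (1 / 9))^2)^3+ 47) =30773475840118508808787523 / 19231799202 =1600135042847069.59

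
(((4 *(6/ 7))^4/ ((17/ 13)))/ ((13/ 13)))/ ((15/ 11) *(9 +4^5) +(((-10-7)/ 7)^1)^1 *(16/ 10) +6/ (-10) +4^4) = 9123840/ 143343473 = 0.06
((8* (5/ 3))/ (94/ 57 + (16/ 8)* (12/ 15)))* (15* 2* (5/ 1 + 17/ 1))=1254000/ 463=2708.42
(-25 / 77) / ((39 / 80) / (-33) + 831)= -0.00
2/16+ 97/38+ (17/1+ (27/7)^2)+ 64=734039/7448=98.56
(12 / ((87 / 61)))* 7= 1708 / 29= 58.90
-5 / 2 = -2.50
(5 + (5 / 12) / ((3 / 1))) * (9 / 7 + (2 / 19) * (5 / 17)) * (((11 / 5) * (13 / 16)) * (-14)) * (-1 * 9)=15751307 / 10336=1523.93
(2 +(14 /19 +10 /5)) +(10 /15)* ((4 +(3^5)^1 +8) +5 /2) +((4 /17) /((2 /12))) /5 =856043 /4845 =176.69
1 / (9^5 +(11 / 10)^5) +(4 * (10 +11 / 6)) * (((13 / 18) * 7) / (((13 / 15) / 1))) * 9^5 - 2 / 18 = 16304084.89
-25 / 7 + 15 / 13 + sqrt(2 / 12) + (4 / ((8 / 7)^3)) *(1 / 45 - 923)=-648833971 / 262080 + sqrt(6) / 6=-2475.30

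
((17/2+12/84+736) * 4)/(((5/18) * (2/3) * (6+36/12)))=12510/7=1787.14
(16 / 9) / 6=8 / 27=0.30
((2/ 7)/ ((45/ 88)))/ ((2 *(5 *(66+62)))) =11/ 25200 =0.00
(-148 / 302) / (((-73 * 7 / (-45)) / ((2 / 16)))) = -1665 / 308644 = -0.01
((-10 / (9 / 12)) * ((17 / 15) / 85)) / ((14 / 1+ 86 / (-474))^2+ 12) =-49928 / 56998265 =-0.00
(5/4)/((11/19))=95/44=2.16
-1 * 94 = -94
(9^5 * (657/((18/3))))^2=167229666656361/4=41807416664090.25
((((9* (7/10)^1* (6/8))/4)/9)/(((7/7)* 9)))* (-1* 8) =-7/60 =-0.12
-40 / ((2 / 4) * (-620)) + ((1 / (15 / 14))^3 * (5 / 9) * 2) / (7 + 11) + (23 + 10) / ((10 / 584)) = 3266763224 / 1694925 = 1927.38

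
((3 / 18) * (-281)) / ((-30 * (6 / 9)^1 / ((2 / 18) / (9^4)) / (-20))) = -281 / 354294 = -0.00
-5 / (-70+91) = -0.24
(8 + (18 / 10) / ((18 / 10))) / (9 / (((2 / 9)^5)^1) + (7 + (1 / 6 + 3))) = 864 / 1595299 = 0.00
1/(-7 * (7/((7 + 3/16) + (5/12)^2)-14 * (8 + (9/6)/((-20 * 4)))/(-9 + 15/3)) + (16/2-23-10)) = -3392/770653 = -0.00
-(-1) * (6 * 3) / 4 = 9 / 2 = 4.50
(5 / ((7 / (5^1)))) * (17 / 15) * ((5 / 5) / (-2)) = -85 / 42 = -2.02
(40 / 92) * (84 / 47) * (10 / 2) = 4200 / 1081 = 3.89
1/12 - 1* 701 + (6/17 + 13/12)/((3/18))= -141229/204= -692.30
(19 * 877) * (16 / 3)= 266608 / 3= 88869.33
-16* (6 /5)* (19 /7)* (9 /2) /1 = -8208 /35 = -234.51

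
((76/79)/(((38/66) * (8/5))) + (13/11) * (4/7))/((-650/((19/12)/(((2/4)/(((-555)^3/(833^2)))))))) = 906053258115/438976385848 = 2.06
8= 8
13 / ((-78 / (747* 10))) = -1245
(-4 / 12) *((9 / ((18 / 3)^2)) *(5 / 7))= -5 / 84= -0.06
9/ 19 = 0.47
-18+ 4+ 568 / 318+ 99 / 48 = -25825 / 2544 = -10.15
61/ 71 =0.86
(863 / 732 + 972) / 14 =712367 / 10248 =69.51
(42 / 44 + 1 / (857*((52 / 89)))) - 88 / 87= -0.05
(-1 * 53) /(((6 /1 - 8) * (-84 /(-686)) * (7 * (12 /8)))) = 371 /18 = 20.61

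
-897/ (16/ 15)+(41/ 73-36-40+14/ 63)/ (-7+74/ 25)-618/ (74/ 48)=-48050777879/ 39283344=-1223.18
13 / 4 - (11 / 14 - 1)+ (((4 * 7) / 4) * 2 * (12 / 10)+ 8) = 3957 / 140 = 28.26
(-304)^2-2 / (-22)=1016577 / 11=92416.09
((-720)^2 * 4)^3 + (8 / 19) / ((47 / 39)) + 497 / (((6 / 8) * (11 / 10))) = 262748564109656081763136 / 29469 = 8916100448256000602.77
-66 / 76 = -33 / 38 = -0.87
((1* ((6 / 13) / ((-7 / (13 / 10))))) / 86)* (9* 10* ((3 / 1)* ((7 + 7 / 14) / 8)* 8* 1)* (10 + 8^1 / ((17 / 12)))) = -23085 / 731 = -31.58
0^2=0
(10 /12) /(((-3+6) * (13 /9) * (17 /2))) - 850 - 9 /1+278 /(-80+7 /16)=-242641690 /281333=-862.47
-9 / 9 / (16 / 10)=-0.62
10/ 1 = 10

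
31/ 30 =1.03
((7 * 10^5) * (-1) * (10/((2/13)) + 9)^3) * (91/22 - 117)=352159917200000/11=32014537927272.73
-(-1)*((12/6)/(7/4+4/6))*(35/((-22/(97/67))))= -40740/21373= -1.91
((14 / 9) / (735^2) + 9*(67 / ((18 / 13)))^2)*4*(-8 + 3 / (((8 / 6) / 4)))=58548119183 / 694575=84293.44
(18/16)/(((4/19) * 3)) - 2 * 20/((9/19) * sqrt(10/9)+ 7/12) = -38545167/151328+ 328320 * sqrt(10)/4729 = -35.17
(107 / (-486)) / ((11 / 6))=-107 / 891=-0.12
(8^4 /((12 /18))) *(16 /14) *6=294912 /7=42130.29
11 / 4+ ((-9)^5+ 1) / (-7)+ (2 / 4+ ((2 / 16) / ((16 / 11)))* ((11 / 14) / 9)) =136099129 / 16128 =8438.69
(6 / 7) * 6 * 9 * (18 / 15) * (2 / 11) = 3888 / 385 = 10.10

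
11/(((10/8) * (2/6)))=132/5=26.40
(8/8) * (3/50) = 3/50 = 0.06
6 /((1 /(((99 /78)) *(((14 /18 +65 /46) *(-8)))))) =-39908 /299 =-133.47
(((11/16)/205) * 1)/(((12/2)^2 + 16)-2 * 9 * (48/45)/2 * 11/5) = 55/506432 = 0.00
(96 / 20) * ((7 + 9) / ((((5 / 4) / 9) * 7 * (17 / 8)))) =37.17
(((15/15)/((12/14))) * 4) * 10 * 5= 700/3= 233.33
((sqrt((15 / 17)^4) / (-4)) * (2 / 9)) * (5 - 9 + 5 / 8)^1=675 / 4624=0.15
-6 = -6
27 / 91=0.30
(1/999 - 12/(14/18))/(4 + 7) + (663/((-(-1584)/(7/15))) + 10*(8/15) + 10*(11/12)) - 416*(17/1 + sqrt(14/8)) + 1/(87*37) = -1259706427409/178461360 - 208*sqrt(7) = -7609.02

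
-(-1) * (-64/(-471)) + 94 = 44338/471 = 94.14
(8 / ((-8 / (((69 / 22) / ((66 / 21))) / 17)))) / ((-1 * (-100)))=-483 / 822800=-0.00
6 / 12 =1 / 2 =0.50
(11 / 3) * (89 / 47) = 979 / 141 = 6.94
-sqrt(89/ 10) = -sqrt(890)/ 10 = -2.98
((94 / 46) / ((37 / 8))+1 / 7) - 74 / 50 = -133334 / 148925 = -0.90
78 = 78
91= 91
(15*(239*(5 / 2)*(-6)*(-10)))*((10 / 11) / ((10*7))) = 537750 / 77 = 6983.77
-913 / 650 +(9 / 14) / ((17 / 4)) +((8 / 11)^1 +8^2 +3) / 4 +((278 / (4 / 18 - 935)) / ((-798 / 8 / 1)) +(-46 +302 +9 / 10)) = 74145325785637 / 272011639900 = 272.58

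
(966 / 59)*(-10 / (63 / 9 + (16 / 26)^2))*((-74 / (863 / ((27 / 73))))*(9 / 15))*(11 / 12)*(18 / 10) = 16145983854 / 23175127135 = 0.70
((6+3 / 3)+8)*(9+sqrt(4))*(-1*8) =-1320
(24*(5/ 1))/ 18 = 20/ 3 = 6.67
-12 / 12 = -1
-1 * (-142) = 142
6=6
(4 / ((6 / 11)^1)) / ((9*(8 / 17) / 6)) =10.39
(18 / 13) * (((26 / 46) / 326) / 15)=3 / 18745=0.00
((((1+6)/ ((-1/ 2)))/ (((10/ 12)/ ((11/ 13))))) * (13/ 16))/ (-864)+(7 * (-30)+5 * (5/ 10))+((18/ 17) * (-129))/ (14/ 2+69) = -209.28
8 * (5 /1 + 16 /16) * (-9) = -432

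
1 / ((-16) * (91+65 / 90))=-9 / 13208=-0.00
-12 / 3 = -4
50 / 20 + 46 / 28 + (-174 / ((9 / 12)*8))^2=5916 / 7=845.14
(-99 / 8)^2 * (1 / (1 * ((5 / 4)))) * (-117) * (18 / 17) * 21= -216729513 / 680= -318719.87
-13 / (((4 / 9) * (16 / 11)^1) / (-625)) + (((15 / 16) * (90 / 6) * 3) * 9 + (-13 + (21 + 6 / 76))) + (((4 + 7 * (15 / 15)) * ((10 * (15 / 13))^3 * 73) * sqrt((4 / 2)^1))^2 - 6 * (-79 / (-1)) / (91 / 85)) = 125037492940122146811767 / 41085798208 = 3043326365648.55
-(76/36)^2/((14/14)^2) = -361/81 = -4.46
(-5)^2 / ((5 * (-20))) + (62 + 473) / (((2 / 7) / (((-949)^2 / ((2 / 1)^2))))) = 3372750743 / 8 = 421593842.88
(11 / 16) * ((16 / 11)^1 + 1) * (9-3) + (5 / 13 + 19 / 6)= 4267 / 312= 13.68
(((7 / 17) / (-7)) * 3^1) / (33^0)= -3 / 17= -0.18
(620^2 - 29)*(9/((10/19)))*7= 460092087/10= 46009208.70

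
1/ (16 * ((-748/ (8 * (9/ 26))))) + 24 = 933495/ 38896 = 24.00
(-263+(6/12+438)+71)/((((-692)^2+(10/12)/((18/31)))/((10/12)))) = 0.00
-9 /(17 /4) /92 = -9 /391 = -0.02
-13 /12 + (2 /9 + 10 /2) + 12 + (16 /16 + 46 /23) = 689 /36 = 19.14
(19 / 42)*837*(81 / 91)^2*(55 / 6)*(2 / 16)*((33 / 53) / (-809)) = -21041815905 / 79534433888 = -0.26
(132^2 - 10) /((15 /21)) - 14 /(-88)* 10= 2681931 /110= 24381.19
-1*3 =-3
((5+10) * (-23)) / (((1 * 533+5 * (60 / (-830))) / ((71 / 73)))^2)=-11980969905 / 10415187744049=-0.00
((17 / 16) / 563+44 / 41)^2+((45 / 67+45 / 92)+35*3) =22557641778165941 / 210197287410944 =107.32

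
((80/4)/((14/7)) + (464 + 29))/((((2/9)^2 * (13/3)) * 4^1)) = 122229/208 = 587.64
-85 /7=-12.14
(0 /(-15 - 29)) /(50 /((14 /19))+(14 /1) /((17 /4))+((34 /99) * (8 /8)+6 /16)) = 0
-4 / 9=-0.44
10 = 10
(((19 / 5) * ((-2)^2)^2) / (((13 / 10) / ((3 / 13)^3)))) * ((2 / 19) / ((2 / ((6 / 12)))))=432 / 28561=0.02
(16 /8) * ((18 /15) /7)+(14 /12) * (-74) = -85.99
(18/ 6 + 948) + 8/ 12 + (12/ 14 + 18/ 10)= 100204/ 105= 954.32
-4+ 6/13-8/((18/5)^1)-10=-1844/117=-15.76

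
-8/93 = -0.09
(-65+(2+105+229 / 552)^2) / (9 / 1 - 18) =-3495854089 / 2742336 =-1274.77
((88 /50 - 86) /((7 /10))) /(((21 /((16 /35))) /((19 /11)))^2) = -43250688 /254205875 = -0.17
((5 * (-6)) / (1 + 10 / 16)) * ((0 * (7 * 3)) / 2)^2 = 0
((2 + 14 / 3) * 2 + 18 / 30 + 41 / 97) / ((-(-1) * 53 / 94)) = 1963472 / 77115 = 25.46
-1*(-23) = 23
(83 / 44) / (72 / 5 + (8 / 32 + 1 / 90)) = 3735 / 29029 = 0.13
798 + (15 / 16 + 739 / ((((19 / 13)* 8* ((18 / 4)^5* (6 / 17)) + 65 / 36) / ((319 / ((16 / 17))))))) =806516844069 / 969578224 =831.82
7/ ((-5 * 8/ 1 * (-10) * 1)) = 7/ 400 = 0.02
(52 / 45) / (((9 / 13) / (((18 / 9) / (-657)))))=-1352 / 266085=-0.01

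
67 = 67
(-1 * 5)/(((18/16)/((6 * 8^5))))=-2621440/3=-873813.33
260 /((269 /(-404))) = -105040 /269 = -390.48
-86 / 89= -0.97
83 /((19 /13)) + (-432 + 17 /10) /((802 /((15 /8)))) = 13600457 /243808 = 55.78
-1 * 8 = -8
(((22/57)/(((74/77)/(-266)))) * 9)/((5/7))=-249018/185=-1346.04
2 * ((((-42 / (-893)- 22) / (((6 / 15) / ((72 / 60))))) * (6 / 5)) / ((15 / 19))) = -200.21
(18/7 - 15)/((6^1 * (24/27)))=-261/112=-2.33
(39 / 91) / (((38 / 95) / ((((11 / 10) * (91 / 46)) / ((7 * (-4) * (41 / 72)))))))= -3861 / 26404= -0.15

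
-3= -3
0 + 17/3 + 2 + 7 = 44/3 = 14.67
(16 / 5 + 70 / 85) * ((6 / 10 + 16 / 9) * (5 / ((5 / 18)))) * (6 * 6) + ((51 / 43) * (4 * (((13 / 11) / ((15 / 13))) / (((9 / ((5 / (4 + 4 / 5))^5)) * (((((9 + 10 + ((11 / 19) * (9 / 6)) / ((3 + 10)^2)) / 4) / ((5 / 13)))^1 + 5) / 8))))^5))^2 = 3524064619096113033652179377254023649440228960233954482707364863732333455277758505076997449879160136136143439022560781874478761295718297 / 568447568482629751296182107866201788890346196304492492491952184463373700967780353109643309228734648676273915964486621696632238899200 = 6199.45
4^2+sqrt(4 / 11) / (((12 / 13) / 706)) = 16+4589 * sqrt(11) / 33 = 477.21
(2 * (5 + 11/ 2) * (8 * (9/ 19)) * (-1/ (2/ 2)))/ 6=-252/ 19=-13.26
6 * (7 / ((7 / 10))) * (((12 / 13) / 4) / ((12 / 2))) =30 / 13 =2.31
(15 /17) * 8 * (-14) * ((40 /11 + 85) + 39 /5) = -104832 /11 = -9530.18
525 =525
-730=-730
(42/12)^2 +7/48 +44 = 2707/48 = 56.40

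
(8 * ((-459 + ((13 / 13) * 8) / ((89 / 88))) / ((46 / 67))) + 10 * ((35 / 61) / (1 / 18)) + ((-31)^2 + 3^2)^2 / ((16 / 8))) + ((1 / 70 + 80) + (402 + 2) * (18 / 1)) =4131279394327 / 8740690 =472649.12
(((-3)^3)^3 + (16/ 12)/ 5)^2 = 87167248081/ 225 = 387409991.47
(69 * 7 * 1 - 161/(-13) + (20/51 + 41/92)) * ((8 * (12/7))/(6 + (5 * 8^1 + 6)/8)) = 579.18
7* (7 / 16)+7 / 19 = 1043 / 304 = 3.43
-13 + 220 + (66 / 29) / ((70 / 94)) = 213207 / 1015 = 210.06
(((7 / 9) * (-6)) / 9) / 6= -7 / 81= -0.09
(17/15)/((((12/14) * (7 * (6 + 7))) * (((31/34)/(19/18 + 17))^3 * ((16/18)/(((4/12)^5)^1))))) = 44109528125/84438180432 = 0.52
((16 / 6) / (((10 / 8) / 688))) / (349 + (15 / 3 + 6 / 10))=22016 / 5319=4.14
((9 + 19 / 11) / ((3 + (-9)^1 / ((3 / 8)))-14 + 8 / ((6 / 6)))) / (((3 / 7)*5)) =-826 / 4455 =-0.19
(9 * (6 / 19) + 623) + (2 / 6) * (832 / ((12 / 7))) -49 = 738.62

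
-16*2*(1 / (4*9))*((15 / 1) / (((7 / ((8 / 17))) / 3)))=-320 / 119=-2.69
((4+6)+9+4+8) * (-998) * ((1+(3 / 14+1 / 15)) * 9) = -12483483 / 35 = -356670.94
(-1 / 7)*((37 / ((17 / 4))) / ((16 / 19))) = -703 / 476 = -1.48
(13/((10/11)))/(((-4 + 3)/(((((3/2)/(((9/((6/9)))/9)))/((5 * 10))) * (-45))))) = 1287/100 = 12.87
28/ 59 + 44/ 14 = 1494/ 413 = 3.62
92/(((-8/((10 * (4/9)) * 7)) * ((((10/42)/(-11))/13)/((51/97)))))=10958948/97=112978.85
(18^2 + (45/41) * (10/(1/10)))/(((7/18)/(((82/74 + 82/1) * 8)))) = 741572.20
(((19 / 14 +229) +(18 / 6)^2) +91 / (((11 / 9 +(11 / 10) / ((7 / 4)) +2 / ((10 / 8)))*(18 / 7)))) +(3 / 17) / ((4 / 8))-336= -11128837 / 129353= -86.03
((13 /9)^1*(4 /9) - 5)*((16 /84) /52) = -353 /22113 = -0.02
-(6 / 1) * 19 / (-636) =19 / 106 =0.18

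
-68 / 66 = -34 / 33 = -1.03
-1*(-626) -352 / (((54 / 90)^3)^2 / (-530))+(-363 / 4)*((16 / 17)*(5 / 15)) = 49562405182 / 12393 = 3999225.79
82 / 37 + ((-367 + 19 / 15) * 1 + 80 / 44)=-2208172 / 6105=-361.70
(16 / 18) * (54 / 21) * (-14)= -32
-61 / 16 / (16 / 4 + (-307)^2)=-61 / 1508048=-0.00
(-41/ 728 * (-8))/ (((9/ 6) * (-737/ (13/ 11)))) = -82/ 170247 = -0.00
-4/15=-0.27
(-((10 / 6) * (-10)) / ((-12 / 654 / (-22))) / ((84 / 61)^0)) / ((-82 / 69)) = -689425 / 41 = -16815.24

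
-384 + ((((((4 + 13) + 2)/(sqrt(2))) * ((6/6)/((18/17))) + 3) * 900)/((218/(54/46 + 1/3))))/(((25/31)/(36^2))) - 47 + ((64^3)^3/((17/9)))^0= 74131462/2507 + 224932032 * sqrt(2)/2507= 156455.28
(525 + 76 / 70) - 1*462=2243 / 35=64.09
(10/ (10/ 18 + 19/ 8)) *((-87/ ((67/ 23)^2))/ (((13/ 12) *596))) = -99409680/ 1834685723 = -0.05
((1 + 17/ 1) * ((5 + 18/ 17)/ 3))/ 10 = 309/ 85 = 3.64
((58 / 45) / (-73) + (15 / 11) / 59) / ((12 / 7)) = 81431 / 25583580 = 0.00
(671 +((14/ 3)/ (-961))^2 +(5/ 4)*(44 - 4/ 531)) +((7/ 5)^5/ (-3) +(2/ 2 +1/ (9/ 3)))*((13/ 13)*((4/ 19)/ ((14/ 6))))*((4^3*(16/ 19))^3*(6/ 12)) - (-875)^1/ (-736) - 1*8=-866918920033787454131057/ 342973307432777700000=-2527.66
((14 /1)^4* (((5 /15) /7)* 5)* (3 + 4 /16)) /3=89180 /9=9908.89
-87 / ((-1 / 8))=696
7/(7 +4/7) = 49/53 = 0.92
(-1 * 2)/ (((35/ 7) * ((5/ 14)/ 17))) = -476/ 25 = -19.04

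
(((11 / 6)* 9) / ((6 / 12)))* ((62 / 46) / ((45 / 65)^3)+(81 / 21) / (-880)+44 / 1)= 4963614091 / 3129840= 1585.90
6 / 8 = 3 / 4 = 0.75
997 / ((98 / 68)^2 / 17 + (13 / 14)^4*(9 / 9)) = 188171594576 / 163379397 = 1151.75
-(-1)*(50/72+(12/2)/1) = 241/36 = 6.69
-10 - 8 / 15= -158 / 15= -10.53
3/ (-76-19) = -3/ 95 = -0.03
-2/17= -0.12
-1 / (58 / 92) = -46 / 29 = -1.59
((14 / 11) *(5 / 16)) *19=665 / 88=7.56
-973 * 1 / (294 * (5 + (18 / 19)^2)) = -50179 / 89418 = -0.56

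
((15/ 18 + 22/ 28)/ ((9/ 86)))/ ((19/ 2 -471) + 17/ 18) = -2924/ 87045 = -0.03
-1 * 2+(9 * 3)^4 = 531439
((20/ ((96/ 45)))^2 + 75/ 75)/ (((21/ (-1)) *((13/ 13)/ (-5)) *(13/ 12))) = 28445/ 1456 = 19.54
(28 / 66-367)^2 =146337409 / 1089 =134377.79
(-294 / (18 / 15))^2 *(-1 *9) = -540225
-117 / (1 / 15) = -1755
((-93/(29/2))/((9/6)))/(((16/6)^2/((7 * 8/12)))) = -651/232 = -2.81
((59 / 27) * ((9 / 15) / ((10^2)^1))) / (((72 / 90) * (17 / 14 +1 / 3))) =413 / 39000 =0.01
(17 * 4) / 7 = 68 / 7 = 9.71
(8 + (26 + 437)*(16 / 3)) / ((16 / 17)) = 15793 / 6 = 2632.17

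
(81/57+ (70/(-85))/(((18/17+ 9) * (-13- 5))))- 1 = 655/1539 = 0.43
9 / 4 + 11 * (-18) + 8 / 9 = -7015 / 36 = -194.86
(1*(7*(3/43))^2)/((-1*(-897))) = 0.00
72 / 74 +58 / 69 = 4630 / 2553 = 1.81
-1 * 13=-13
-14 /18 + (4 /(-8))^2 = -19 /36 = -0.53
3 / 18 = 1 / 6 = 0.17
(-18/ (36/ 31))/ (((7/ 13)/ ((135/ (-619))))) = 54405/ 8666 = 6.28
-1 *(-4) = 4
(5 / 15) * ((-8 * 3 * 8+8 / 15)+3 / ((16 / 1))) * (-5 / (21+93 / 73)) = 3351211 / 234144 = 14.31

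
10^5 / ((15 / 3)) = 20000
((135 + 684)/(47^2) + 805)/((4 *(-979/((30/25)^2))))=-16011576/54065275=-0.30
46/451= 0.10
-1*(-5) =5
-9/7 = -1.29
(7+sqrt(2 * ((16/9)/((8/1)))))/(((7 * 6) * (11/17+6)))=391/14238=0.03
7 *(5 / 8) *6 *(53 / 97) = 14.34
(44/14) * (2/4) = 11/7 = 1.57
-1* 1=-1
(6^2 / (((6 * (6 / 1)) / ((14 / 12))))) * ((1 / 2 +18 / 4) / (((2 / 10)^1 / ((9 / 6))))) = 175 / 4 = 43.75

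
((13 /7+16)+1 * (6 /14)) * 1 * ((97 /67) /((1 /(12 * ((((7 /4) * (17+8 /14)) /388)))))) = 11808 /469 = 25.18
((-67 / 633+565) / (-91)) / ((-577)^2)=-27506 / 1475208399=-0.00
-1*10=-10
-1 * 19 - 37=-56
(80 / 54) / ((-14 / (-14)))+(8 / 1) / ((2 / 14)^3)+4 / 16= 296539 / 108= 2745.73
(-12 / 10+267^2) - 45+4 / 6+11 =1068817 / 15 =71254.47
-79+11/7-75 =-1067/7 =-152.43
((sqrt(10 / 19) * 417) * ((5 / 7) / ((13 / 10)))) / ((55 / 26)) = 8340 * sqrt(190) / 1463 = 78.58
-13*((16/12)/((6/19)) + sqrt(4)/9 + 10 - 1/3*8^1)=-1378/9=-153.11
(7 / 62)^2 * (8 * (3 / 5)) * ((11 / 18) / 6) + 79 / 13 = 6839717 / 1124370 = 6.08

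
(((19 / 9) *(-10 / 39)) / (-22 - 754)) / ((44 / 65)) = 475 / 460944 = 0.00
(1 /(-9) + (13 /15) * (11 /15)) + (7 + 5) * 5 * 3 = 180.52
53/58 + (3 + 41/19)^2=576165/20938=27.52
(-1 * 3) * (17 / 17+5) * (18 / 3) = -108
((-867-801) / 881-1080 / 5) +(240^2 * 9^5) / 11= 309201818.47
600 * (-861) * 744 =-384350400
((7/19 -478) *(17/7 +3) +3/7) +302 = -2290.43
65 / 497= 0.13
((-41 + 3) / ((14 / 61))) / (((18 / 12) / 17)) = -39406 / 21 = -1876.48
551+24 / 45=8273 / 15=551.53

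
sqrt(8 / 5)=1.26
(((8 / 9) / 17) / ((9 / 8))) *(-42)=-896 / 459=-1.95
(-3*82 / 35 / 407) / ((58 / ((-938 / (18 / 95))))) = 52193 / 35409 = 1.47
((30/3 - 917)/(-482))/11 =907/5302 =0.17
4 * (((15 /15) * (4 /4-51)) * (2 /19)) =-400 /19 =-21.05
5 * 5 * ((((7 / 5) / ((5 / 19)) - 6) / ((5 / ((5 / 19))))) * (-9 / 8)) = 153 / 152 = 1.01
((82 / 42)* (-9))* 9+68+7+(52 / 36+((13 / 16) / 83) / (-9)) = -6835307 / 83664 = -81.70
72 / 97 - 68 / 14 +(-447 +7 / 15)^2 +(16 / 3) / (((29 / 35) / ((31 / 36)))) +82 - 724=198751.45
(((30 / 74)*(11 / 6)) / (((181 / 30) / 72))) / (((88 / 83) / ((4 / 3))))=74700 / 6697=11.15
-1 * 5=-5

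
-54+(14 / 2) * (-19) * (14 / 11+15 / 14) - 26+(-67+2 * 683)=907.23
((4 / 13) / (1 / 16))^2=4096 / 169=24.24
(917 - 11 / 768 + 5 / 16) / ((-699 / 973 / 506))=-173422367965 / 268416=-646095.49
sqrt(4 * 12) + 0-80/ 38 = -40/ 19 + 4 * sqrt(3) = 4.82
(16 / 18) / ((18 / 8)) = 32 / 81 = 0.40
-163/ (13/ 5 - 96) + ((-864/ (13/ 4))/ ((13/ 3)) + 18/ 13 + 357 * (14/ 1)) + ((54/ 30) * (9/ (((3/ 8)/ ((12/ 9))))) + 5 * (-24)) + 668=2188290399/ 394615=5545.38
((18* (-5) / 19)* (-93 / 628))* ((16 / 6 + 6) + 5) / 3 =19065 / 5966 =3.20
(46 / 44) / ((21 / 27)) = 207 / 154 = 1.34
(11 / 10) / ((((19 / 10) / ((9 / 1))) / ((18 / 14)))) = 891 / 133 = 6.70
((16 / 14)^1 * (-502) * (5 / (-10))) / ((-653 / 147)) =-42168 / 653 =-64.58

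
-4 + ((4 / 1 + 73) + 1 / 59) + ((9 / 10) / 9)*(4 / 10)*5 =21599 / 295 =73.22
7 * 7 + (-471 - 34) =-456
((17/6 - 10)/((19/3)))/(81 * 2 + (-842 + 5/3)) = 0.00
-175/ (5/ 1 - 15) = 35/ 2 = 17.50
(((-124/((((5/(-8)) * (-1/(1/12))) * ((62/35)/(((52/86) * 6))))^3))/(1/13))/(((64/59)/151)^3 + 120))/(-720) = 1979184867351435562/5209803766332672956235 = 0.00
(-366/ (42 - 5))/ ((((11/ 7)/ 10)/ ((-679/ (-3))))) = -5798660/ 407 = -14247.32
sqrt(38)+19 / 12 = 7.75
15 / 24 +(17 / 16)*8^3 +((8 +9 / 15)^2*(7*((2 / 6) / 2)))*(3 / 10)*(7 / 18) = 2496113 / 4500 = 554.69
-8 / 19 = -0.42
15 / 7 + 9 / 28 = 69 / 28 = 2.46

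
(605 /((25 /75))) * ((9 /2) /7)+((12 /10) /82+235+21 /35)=4024889 /2870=1402.40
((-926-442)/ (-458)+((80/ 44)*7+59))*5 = 941025/ 2519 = 373.57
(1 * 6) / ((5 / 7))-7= 7 / 5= 1.40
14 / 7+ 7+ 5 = 14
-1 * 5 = -5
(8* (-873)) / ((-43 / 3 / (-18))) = -8770.60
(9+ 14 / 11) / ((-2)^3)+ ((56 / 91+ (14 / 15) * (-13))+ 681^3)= 5419492275877 / 17160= 315821228.20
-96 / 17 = -5.65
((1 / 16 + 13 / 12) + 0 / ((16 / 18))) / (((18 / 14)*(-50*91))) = -11 / 56160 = -0.00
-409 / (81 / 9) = -409 / 9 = -45.44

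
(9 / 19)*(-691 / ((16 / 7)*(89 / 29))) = -1262457 / 27056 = -46.66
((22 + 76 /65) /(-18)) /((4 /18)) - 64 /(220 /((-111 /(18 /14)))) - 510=-421001 /858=-490.68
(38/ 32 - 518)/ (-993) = 8269/ 15888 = 0.52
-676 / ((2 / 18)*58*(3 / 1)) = -34.97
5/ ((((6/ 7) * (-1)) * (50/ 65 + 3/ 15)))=-325/ 54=-6.02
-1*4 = -4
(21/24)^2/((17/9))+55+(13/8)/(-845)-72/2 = 1372209/70720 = 19.40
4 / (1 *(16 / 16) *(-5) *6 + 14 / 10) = -20 / 143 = -0.14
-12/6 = -2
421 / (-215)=-421 / 215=-1.96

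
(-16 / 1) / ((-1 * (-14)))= -8 / 7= -1.14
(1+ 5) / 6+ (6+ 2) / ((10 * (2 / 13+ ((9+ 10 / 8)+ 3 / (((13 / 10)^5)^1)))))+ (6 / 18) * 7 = 850397114 / 249772515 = 3.40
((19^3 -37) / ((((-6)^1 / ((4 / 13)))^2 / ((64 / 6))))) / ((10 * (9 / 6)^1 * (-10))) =-48512 / 38025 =-1.28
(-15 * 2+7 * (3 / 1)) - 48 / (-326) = -1443 / 163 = -8.85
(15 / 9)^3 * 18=250 / 3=83.33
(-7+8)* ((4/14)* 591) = 1182/7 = 168.86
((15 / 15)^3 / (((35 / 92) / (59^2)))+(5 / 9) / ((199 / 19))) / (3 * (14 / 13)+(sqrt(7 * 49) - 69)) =-141672940279 / 937569794 - 96934117033 * sqrt(7) / 6027234390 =-193.66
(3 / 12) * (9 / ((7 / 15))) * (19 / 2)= 2565 / 56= 45.80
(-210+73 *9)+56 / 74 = 16567 / 37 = 447.76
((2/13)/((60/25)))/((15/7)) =7/234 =0.03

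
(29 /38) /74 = 29 /2812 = 0.01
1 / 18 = 0.06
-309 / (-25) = 309 / 25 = 12.36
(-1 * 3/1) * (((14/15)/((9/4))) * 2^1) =-112/45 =-2.49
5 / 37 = 0.14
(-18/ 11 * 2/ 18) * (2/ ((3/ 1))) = -4/ 33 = -0.12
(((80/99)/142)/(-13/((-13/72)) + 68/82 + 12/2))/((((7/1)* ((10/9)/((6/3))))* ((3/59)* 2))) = 2419/13252008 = 0.00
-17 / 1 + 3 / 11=-16.73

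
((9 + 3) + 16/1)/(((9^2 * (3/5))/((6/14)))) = 20/81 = 0.25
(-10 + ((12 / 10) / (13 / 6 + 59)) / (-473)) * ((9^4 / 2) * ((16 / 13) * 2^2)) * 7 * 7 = -89292525553728 / 11283415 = -7913608.21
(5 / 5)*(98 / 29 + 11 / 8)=1103 / 232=4.75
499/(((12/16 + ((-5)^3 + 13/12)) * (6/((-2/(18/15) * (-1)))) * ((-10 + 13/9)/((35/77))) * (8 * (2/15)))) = 561375/10014928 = 0.06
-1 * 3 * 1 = -3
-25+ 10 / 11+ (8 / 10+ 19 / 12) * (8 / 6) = -10352 / 495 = -20.91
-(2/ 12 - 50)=299/ 6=49.83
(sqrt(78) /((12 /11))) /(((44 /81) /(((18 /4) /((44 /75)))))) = 18225 * sqrt(78) /1408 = 114.32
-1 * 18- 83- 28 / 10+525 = 2106 / 5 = 421.20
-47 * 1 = -47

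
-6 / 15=-2 / 5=-0.40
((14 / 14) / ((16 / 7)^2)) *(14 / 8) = 343 / 1024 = 0.33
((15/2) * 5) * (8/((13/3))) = 69.23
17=17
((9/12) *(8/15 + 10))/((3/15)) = 79/2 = 39.50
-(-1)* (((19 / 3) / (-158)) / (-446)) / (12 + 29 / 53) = 53 / 7399140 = 0.00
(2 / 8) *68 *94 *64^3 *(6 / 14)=1256718336 / 7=179531190.86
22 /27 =0.81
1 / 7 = 0.14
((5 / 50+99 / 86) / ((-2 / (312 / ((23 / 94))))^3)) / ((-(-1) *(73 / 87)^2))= -6420193847603587584 / 13940157745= -460553887.91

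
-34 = -34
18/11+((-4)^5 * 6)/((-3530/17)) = 31.23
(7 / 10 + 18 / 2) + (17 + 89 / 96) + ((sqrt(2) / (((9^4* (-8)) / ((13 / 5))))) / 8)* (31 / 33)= 13261 / 480 - 403* sqrt(2) / 69284160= 27.63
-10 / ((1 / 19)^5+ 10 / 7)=-7.00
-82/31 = -2.65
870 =870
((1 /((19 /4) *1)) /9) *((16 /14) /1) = 32 /1197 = 0.03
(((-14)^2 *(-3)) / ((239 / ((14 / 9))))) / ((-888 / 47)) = 16121 / 79587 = 0.20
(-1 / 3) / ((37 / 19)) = -19 / 111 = -0.17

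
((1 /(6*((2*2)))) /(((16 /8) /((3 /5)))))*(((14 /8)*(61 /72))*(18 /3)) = 427 /3840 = 0.11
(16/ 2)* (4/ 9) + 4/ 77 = 3.61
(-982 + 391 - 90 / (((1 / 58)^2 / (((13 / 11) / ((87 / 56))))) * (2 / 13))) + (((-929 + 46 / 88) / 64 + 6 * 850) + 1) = -4202984853 / 2816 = -1492537.23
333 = 333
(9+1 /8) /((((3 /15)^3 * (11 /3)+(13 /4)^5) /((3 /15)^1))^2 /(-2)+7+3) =-107642880000 /19389369261607321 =-0.00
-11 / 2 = -5.50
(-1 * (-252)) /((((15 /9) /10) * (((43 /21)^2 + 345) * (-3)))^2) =49009212 /5928538009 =0.01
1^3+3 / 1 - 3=1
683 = 683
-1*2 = -2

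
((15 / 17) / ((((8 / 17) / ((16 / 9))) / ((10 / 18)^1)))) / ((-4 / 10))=-125 / 27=-4.63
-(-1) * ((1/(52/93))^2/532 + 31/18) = 1.73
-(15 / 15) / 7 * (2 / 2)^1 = -1 / 7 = -0.14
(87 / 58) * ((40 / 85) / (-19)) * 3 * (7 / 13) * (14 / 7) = -504 / 4199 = -0.12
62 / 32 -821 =-13105 / 16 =-819.06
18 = 18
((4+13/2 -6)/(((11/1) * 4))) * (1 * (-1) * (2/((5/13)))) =-117/220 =-0.53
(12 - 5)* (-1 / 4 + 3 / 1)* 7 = 539 / 4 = 134.75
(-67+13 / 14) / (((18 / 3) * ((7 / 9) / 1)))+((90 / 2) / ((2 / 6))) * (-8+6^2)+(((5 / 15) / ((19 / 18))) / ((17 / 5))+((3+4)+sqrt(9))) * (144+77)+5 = 22349095 / 3724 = 6001.37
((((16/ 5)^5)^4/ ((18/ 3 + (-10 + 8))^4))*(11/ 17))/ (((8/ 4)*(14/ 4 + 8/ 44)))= 571406344427227070857216/ 131320953369140625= 4351219.89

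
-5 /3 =-1.67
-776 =-776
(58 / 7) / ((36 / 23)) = 667 / 126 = 5.29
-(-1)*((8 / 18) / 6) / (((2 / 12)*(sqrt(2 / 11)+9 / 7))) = 308 / 793-196*sqrt(22) / 7137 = 0.26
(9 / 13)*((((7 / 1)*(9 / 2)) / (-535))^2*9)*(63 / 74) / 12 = 0.00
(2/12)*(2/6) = 0.06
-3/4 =-0.75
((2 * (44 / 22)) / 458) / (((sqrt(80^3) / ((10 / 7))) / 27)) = 27 * sqrt(5) / 128240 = 0.00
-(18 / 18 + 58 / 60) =-59 / 30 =-1.97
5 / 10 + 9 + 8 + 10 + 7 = 69 / 2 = 34.50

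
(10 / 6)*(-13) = -65 / 3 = -21.67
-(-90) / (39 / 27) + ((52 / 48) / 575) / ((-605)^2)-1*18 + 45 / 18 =1536810866419 / 32832442500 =46.81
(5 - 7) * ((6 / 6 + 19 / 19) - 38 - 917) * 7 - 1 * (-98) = 13440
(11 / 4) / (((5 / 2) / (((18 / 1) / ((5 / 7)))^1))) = 27.72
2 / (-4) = -1 / 2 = -0.50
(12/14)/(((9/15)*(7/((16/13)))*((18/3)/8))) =640/1911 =0.33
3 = 3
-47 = -47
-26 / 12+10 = 47 / 6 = 7.83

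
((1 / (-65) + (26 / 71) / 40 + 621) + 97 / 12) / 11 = 3483829 / 60918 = 57.19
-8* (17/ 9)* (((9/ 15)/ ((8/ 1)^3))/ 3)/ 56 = -17/ 161280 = -0.00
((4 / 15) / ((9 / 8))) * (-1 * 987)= -10528 / 45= -233.96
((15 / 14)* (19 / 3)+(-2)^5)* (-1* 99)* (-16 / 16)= -34947 / 14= -2496.21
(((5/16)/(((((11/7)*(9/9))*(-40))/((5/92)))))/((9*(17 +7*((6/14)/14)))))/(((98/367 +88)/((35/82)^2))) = -110145875/30599358451402752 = -0.00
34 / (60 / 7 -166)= -119 / 551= -0.22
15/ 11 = 1.36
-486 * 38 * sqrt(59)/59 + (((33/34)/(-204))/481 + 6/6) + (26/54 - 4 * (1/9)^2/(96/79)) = 48670192/33779187 - 18468 * sqrt(59)/59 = -2402.89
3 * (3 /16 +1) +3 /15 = 301 /80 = 3.76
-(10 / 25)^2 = -4 / 25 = -0.16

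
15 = 15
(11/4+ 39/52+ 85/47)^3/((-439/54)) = -3354790473/182313188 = -18.40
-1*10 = -10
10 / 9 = 1.11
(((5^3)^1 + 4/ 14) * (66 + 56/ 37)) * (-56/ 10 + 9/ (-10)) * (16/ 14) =-113918792/ 1813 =-62834.41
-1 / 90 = -0.01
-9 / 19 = -0.47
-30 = -30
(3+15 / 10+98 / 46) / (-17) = -305 / 782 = -0.39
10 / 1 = 10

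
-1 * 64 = -64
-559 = -559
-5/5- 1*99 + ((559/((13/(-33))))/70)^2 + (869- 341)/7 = 386.36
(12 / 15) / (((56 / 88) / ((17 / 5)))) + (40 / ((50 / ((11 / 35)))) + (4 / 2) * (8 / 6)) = 3776 / 525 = 7.19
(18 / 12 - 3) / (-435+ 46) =3 / 778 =0.00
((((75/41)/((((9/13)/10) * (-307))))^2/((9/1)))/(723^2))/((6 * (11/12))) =21125000/73790212839473691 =0.00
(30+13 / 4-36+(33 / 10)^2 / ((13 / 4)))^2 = 609961 / 1690000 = 0.36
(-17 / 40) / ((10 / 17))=-289 / 400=-0.72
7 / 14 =1 / 2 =0.50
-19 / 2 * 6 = -57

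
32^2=1024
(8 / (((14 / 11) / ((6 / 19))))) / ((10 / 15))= 396 / 133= 2.98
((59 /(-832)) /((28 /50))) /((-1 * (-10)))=-295 /23296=-0.01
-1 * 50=-50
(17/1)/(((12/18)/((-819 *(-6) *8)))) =1002456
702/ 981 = 78/ 109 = 0.72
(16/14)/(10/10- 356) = -8/2485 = -0.00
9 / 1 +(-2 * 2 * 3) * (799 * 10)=-95871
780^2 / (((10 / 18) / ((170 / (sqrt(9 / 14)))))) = 62056800*sqrt(14) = 232195284.12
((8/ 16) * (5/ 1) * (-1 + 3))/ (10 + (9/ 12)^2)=80/ 169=0.47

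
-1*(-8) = 8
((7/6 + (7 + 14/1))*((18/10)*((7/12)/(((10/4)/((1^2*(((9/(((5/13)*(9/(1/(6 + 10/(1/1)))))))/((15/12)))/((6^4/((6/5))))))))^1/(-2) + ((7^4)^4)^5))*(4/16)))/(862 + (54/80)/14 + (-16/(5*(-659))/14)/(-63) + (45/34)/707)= 6039310136769/36268812159738178132979574863697157032743452824800994947979832804478539259985705182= 0.00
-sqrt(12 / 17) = -2 *sqrt(51) / 17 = -0.84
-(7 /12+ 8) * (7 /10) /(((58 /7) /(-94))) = 237209 /3480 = 68.16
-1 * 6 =-6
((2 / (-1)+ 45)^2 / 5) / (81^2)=1849 / 32805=0.06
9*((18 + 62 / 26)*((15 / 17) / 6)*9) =242.82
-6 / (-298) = 3 / 149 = 0.02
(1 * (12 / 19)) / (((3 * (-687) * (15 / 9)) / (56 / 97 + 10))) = -0.00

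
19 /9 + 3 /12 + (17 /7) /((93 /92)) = 37213 /7812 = 4.76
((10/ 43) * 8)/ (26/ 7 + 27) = 112/ 1849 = 0.06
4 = 4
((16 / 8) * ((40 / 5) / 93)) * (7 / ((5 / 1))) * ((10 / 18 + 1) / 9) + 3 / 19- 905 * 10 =-6476353963 / 715635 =-9049.80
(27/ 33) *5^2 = 225/ 11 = 20.45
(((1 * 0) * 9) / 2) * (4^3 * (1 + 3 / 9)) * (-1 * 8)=0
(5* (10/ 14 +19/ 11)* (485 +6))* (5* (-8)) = -18461600/ 77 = -239761.04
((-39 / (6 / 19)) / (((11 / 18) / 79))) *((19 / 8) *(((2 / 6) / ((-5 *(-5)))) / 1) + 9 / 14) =-165840987 / 15400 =-10768.90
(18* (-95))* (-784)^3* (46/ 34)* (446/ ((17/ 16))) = 135246793003499520/ 289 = 467981982711071.00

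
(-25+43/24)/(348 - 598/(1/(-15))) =-557/223632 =-0.00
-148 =-148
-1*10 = -10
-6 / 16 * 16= -6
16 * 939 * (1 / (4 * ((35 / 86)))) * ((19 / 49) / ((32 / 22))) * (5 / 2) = 8438793 / 1372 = 6150.72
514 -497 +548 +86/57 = 32291/57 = 566.51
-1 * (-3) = 3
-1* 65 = -65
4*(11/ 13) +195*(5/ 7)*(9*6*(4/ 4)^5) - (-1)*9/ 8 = 5478883/ 728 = 7525.94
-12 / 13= -0.92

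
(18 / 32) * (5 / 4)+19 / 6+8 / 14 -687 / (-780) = 464929 / 87360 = 5.32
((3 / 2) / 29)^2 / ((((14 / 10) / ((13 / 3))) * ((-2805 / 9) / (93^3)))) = -94109769 / 4403476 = -21.37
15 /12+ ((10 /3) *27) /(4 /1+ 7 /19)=7255 /332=21.85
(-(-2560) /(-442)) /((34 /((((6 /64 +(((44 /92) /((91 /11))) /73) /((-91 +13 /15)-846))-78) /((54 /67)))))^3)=133.09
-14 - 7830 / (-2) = 3901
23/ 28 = 0.82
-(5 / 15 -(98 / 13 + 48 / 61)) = 19013 / 2379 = 7.99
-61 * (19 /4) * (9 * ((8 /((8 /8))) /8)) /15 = -3477 /20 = -173.85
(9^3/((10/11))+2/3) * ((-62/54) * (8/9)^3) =-191075072/295245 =-647.17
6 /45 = 2 /15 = 0.13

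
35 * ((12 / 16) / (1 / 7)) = 735 / 4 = 183.75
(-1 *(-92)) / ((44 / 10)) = 230 / 11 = 20.91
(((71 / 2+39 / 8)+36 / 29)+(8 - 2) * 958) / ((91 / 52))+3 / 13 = 17462701 / 5278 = 3308.58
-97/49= -1.98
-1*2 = -2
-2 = -2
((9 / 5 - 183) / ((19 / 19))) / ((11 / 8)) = -7248 / 55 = -131.78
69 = 69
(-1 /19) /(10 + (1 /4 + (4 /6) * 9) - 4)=-4 /931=-0.00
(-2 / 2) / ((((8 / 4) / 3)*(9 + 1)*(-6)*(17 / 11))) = 11 / 680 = 0.02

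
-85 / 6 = -14.17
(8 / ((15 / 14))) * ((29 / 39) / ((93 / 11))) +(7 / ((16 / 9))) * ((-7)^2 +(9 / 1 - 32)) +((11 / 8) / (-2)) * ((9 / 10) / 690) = 41255678407 / 400420800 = 103.03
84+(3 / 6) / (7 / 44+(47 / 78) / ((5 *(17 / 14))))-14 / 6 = 9450635 / 113043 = 83.60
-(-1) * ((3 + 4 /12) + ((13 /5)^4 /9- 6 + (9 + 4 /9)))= 66686 /5625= 11.86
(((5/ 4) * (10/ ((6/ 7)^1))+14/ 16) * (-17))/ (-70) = 901/ 240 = 3.75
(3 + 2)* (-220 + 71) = -745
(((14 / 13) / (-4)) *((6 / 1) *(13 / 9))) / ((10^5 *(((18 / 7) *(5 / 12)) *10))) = -49 / 22500000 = -0.00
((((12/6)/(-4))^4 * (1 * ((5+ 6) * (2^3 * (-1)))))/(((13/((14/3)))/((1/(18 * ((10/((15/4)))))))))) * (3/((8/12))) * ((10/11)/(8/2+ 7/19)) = -665/17264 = -0.04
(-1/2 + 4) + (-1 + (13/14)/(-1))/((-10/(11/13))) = 6667/1820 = 3.66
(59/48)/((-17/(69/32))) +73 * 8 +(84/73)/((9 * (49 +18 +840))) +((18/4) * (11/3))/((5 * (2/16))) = 5275261274519/8644508160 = 610.24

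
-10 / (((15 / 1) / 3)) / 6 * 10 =-10 / 3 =-3.33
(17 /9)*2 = 34 /9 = 3.78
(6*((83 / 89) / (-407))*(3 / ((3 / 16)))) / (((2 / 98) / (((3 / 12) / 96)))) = -4067 / 144892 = -0.03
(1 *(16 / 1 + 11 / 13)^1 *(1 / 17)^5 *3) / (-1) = -657 / 18458141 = -0.00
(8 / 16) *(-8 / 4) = -1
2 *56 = 112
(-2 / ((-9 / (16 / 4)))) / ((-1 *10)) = -4 / 45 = -0.09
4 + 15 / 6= 6.50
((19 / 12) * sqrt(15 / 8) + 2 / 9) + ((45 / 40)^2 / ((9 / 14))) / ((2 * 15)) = 829 / 2880 + 19 * sqrt(30) / 48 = 2.46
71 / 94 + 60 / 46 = 4453 / 2162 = 2.06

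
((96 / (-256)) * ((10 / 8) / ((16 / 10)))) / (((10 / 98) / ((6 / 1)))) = -2205 / 128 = -17.23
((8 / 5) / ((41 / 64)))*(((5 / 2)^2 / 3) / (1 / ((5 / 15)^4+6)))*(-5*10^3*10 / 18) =-7792000000 / 89667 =-86899.31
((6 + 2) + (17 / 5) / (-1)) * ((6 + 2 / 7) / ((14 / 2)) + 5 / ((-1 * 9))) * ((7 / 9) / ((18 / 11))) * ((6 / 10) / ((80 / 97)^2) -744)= -100939851991 / 181440000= -556.33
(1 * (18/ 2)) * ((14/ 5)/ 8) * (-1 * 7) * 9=-3969/ 20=-198.45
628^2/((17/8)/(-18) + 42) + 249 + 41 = 58540286/6031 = 9706.56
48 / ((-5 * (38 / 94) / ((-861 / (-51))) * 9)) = -215824 / 4845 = -44.55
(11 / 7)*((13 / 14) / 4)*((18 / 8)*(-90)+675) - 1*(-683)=95801 / 112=855.37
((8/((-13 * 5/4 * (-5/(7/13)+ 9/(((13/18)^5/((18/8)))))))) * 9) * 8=-460631808/1218561095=-0.38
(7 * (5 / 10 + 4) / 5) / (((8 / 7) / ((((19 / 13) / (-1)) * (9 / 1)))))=-72.51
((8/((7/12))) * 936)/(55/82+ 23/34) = 20876544/2191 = 9528.32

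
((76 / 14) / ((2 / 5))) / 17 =95 / 119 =0.80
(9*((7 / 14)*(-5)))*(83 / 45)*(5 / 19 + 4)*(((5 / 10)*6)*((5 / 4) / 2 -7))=1028619 / 304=3383.62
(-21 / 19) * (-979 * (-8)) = -164472 / 19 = -8656.42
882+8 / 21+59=19769 / 21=941.38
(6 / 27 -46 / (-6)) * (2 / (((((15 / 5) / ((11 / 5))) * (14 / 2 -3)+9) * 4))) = 781 / 2862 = 0.27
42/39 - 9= -103/13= -7.92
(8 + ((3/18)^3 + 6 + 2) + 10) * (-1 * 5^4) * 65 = -228190625/216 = -1056438.08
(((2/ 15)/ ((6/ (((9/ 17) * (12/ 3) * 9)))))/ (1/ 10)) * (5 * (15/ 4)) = 1350/ 17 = 79.41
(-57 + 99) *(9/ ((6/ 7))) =441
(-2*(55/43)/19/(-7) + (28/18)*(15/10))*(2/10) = 0.47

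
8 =8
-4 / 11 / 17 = -4 / 187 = -0.02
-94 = -94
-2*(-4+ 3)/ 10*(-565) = -113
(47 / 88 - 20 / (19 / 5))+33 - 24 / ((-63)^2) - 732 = -1556701481 / 2212056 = -703.74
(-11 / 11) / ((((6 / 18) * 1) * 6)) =-1 / 2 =-0.50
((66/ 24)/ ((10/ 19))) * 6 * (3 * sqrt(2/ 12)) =627 * sqrt(6)/ 40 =38.40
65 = 65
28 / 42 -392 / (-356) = 1.77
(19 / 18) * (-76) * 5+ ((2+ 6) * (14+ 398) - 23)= 25847 / 9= 2871.89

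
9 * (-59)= -531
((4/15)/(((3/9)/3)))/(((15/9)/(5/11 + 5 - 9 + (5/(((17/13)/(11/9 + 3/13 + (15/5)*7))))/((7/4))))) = 2144684/32725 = 65.54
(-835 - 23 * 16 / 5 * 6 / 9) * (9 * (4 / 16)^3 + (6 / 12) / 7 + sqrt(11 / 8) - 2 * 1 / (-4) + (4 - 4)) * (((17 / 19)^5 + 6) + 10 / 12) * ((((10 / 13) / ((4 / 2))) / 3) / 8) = -1459229844461 * sqrt(22) / 55623087936 - 465494320383059 / 6229785848832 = -197.77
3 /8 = 0.38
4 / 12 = 1 / 3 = 0.33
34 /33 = 1.03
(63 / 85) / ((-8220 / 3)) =-63 / 232900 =-0.00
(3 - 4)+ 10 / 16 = -3 / 8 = -0.38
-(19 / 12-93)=91.42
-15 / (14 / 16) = -120 / 7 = -17.14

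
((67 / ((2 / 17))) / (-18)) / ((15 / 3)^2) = -1.27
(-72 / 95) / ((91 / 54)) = -3888 / 8645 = -0.45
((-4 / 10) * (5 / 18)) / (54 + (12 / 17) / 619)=-10523 / 5114286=-0.00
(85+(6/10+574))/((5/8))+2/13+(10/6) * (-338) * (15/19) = 3771548/6175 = 610.78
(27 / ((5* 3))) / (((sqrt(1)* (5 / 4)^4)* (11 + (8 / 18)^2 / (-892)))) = 41617152 / 620903125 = 0.07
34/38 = 17/19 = 0.89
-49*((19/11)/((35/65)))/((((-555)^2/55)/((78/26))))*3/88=-1729/602360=-0.00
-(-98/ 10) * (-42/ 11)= -2058/ 55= -37.42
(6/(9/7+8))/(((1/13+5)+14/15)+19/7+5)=441/9367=0.05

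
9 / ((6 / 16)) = 24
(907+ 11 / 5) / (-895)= -4546 / 4475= -1.02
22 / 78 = 0.28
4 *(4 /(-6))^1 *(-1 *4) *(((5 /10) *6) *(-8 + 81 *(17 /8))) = 5252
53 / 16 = 3.31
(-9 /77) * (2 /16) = -9 /616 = -0.01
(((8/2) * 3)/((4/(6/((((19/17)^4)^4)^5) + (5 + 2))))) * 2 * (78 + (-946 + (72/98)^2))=-36437.60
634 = 634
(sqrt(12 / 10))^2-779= -3889 / 5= -777.80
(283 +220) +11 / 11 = 504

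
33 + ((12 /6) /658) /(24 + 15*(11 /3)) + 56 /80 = 8758977 /259910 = 33.70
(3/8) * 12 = 9/2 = 4.50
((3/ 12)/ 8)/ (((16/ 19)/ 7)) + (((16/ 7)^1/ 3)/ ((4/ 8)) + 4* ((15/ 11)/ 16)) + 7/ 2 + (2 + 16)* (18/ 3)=13438595/ 118272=113.62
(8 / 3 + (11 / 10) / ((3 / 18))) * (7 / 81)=973 / 1215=0.80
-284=-284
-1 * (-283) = 283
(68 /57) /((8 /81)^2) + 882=305307 /304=1004.30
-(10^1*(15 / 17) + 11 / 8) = -1387 / 136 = -10.20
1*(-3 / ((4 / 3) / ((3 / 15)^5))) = -9 / 12500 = -0.00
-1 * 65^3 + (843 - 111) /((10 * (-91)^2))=-11370847759 /41405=-274624.99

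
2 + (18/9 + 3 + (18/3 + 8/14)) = 95/7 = 13.57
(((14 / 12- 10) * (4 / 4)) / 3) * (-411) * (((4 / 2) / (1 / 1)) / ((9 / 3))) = 7261 / 9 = 806.78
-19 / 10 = -1.90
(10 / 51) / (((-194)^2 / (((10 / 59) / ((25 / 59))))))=1 / 479859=0.00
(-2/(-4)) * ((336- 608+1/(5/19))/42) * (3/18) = -149/280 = -0.53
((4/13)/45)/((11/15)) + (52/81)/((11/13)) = 8896/11583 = 0.77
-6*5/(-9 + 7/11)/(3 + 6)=55/138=0.40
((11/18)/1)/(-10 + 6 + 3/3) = -11/54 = -0.20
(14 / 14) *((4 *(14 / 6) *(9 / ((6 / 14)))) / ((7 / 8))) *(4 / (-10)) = -89.60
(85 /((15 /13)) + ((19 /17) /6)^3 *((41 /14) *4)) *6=273896015 /619038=442.45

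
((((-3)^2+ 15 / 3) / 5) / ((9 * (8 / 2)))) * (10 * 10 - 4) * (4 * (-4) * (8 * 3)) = -14336 / 5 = -2867.20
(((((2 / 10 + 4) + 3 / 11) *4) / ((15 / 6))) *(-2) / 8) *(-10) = 984 / 55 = 17.89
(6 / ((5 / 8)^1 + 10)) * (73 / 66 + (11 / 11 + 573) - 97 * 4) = 105.66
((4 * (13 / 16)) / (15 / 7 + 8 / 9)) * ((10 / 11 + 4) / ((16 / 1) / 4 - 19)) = -7371 / 21010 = -0.35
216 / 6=36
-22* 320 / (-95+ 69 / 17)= 77.41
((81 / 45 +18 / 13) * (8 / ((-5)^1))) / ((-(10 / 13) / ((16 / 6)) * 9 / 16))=11776 / 375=31.40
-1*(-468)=468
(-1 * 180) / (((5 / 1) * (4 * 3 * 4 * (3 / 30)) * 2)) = -15 / 4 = -3.75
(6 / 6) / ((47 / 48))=48 / 47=1.02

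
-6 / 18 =-1 / 3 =-0.33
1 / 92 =0.01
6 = 6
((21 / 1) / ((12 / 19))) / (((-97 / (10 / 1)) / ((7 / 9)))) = -4655 / 1746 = -2.67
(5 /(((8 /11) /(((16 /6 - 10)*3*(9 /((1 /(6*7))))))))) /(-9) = 12705 /2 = 6352.50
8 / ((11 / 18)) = 144 / 11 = 13.09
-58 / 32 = -29 / 16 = -1.81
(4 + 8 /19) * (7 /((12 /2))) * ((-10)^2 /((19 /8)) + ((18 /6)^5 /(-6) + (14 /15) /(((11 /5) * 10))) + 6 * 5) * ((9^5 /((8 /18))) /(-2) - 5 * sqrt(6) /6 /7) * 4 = -1722421361493 /39710 - 2778034 * sqrt(6) /35739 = -43375193.21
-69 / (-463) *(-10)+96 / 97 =-0.50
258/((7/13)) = 3354/7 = 479.14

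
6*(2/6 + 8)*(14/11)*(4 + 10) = 9800/11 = 890.91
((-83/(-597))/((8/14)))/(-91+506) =7/11940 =0.00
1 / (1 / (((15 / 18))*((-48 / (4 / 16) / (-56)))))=20 / 7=2.86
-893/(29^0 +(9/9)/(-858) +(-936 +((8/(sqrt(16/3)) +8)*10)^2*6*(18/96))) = -5006057985786/14066774281561 +2366620027200*sqrt(3)/14066774281561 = -0.06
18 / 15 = 6 / 5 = 1.20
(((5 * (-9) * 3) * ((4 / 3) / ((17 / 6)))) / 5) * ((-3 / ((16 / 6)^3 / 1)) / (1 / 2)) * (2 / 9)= 243 / 272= 0.89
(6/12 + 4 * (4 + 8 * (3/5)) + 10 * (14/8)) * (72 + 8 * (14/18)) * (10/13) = 3201.09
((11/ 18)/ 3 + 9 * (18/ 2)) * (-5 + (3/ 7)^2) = -517430/ 1323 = -391.10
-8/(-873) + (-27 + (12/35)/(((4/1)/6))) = -808991/30555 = -26.48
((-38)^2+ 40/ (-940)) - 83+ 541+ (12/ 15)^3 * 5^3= 92400/ 47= 1965.96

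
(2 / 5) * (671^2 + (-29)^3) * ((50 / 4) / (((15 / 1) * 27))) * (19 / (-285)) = -425852 / 1215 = -350.50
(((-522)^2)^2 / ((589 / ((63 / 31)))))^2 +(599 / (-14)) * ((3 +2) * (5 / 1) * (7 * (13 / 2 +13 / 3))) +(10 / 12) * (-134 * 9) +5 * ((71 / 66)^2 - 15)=23827199587323473475346754576 / 363062887209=65628298641296153.91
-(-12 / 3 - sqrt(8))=2 *sqrt(2) + 4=6.83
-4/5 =-0.80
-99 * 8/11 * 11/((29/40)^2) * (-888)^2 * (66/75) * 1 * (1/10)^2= -219833450496/21025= -10455812.15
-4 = -4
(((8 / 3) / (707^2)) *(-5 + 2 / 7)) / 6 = -44 / 10496829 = -0.00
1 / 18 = 0.06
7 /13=0.54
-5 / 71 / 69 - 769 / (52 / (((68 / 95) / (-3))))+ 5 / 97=2100428623 / 586875705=3.58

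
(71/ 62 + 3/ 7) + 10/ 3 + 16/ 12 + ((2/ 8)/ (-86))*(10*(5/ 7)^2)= 4879625/ 783804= 6.23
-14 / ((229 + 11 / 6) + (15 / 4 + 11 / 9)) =-504 / 8489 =-0.06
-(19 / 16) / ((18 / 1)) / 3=-0.02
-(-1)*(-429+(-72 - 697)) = -1198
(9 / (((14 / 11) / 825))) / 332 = 81675 / 4648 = 17.57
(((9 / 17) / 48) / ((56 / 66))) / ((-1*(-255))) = 33 / 647360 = 0.00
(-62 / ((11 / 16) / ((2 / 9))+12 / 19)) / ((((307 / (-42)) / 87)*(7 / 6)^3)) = 1416766464 / 11357465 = 124.74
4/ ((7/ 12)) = 6.86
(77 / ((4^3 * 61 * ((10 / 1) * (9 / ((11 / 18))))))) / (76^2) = 847 / 36530196480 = 0.00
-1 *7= -7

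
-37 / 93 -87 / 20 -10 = -27431 / 1860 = -14.75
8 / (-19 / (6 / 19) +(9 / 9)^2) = -48 / 355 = -0.14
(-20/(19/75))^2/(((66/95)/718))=1346250000/209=6441387.56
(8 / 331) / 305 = 8 / 100955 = 0.00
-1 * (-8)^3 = 512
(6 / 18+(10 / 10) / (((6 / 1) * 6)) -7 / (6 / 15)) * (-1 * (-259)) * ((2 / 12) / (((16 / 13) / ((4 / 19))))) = -2077439 / 16416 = -126.55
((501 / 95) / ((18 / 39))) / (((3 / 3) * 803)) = 2171 / 152570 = 0.01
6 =6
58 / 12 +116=725 / 6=120.83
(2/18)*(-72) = -8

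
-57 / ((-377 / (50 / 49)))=2850 / 18473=0.15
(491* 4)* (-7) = -13748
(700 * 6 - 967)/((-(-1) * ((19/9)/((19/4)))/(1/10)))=29097/40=727.42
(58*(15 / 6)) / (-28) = -145 / 28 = -5.18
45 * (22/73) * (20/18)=1100/73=15.07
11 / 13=0.85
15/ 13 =1.15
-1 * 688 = -688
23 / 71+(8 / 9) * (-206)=-116801 / 639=-182.79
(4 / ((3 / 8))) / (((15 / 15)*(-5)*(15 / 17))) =-544 / 225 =-2.42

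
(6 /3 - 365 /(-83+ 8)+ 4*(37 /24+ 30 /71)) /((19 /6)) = 31361 /6745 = 4.65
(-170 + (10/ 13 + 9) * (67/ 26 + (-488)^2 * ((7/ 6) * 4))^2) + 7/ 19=18131819675110817041/ 1502748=12065775283088.59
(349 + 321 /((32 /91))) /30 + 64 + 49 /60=34201 /320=106.88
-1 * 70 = -70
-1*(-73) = 73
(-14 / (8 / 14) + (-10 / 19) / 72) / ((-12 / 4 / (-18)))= -16763 / 114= -147.04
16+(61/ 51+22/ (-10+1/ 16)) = 13499/ 901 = 14.98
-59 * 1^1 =-59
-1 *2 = -2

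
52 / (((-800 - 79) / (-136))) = 7072 / 879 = 8.05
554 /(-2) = -277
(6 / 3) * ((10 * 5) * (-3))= -300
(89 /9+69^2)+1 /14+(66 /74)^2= 823099243 /172494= 4771.76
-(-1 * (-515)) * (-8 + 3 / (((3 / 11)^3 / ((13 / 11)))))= -773015 / 9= -85890.56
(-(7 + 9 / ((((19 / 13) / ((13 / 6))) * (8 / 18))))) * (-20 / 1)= 28135 / 38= 740.39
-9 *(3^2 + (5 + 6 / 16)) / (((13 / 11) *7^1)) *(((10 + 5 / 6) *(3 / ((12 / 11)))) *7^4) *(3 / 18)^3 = -23864225 / 4608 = -5178.87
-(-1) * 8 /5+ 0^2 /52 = 8 /5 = 1.60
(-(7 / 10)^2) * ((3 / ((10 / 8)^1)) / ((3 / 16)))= -784 / 125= -6.27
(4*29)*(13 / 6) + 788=3118 / 3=1039.33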